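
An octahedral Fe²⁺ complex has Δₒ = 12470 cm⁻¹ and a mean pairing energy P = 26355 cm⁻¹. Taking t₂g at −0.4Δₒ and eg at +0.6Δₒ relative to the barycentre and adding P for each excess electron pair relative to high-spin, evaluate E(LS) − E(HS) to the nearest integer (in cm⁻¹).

27770

Fe is in group 8, so Fe²⁺ is d⁶ (8 − 2 = 6).
High-spin: t₂g⁴ eg², CFSE = -0.4Δₒ = -4988 cm⁻¹.
Low-spin t₂g⁶ eg⁰ gives -2.4Δₒ = -29928 cm⁻¹, but forming 2 extra pairs costs 2P = 52710 cm⁻¹, so E(LS) = -29928 + 52710 = 22782 cm⁻¹.
Thus E(LS) − E(HS) = 27770 cm⁻¹.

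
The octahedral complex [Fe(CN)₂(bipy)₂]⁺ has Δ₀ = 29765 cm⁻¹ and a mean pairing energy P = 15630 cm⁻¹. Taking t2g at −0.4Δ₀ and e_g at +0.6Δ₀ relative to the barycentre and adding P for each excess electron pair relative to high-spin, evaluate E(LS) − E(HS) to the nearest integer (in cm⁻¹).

Ligand charges: 2×(-1) from CN⁻ and 2×(+0) from bipy sum to -2; with overall charge +1, Fe is +3.
Group 8 minus oxidation state +3 gives a d⁵ configuration for Fe³⁺.
High-spin d⁵ fills as t2g^3 e_g^2 with CFSE 3(−0.4) + 2(+0.6) = 0.0Δ₀ = 0 cm⁻¹.
For low-spin the configuration is t2g^5 e_g^0: orbital energy -2.0 × 29765 = -59530 cm⁻¹, and 2 additional pairs relative to high-spin add 31260 cm⁻¹, giving -28270 cm⁻¹.
The difference is -28270 − (0) = -28270 cm⁻¹, so low-spin lies lower.

-28270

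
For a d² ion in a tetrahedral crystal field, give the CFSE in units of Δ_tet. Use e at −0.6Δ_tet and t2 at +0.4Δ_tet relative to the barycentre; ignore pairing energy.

-1.2 Δ_tet

Tetrahedral fields are weak (Δₜ ≈ 4/9 Δₒ), so electrons fill high-spin.
Configuration: e^2 t2^0.
CFSE = 2(-0.6Δ_tet) + 0(0.4Δ_tet) = -1.2Δ_tet + 0.0Δ_tet = -1.2Δ_tet.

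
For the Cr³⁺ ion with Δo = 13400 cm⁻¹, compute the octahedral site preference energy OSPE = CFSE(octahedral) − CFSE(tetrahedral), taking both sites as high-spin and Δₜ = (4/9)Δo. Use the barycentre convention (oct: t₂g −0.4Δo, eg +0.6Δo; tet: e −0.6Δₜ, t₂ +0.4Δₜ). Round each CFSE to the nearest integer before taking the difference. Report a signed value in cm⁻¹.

-11316

Cr is in group 6, so Cr³⁺ is d³ (6 − 3 = 3).
Octahedral (high-spin): t₂g³ eg⁰, CFSE = 3(−0.4) + 0(+0.6) = -1.2Δo = -1.2 × 13400 = -16080 cm⁻¹.
Tetrahedral: e² t₂¹, CFSE = 2(−0.6) + 1(+0.4) = -0.8Δₜ = -0.8 × (4/9) × 13400 = -4764 cm⁻¹.
Subtracting, OSPE = -16080 − (-4764) = -11316 cm⁻¹.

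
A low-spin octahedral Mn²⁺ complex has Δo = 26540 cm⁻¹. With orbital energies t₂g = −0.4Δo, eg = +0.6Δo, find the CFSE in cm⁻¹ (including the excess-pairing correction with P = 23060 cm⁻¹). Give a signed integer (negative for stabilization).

-6960

Mn²⁺: group 7, so d-count = 7 − 2 = 5.
Electron filling gives t₂g⁵ eg⁰.
Orbital CFSE = 5(-0.4) + 0(0.6) = -2.0Δo = -2.0 × 26540 = -53080 cm⁻¹.
Pairing penalty: 2 pairs vs 0 in the high-spin reference → 2 extra × P = 46120 cm⁻¹.
Overall CFSE = -53080 + 46120 = -6960 cm⁻¹.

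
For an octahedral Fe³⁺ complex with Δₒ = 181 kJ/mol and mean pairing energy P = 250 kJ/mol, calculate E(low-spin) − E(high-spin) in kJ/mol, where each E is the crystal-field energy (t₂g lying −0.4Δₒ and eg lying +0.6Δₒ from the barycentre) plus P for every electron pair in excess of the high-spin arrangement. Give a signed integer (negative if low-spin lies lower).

138

Fe is in group 8, so Fe³⁺ is d⁵ (8 − 3 = 5).
High-spin d⁵ fills as t₂g³ eg² with CFSE 3(−0.4) + 2(+0.6) = 0.0Δₒ = 0 kJ/mol.
Low-spin t₂g⁵ eg⁰ gives -2.0Δₒ = -362 kJ/mol, but forming 2 extra pairs costs 2P = 500 kJ/mol, so E(LS) = -362 + 500 = 138 kJ/mol.
The difference is 138 − (0) = 138 kJ/mol, so high-spin lies lower.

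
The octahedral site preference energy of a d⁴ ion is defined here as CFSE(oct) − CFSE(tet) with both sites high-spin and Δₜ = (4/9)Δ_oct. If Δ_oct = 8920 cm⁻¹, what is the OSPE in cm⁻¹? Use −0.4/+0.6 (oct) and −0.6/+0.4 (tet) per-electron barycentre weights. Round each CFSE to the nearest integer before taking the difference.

In an octahedral site d⁴ (HS) is t2g^3 e_g^1, giving CFSE(oct) = -0.6Δ_oct = -5352 cm⁻¹.
Tetrahedral e^2 t2^2 gives -0.4Δₜ = -0.4 × (4/9) × 8920 = -1586 cm⁻¹.
Subtracting, OSPE = -5352 − (-1586) = -3766 cm⁻¹.

-3766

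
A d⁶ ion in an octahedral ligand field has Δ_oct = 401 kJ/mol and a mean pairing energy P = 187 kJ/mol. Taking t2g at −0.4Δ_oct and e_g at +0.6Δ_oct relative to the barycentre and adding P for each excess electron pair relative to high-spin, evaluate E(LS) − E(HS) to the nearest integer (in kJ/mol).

-428

In the high-spin limit (t2g^4 e_g^2) the orbital term is -0.4Δ_oct = -160 kJ/mol, with no excess pairing.
Low-spin t2g^6 e_g^0 gives -2.4Δ_oct = -962 kJ/mol, but forming 2 extra pairs costs 2P = 374 kJ/mol, so E(LS) = -962 + 374 = -588 kJ/mol.
The difference is -588 − (-160) = -428 kJ/mol, so low-spin lies lower.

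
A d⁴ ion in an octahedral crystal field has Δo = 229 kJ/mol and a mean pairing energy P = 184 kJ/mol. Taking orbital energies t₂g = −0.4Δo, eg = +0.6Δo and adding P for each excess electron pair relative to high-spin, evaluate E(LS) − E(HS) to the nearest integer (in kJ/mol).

High-spin: t₂g³ eg¹, CFSE = -0.6Δo = -137 kJ/mol.
Low-spin: t₂g⁴ eg⁰, orbital CFSE = -1.6Δo = -366 kJ/mol; plus 1 excess pair × P = +184 kJ/mol; total -182 kJ/mol.
Thus E(LS) − E(HS) = -45 kJ/mol.

-45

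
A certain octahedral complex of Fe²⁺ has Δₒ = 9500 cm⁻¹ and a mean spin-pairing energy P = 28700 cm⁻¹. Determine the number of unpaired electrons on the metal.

Fe is in group 8, so Fe²⁺ is d⁶ (8 − 2 = 6).
With Δₒ < P the complex is high-spin.
Configuration: t₂g⁴ eg².
Unpaired electrons: 4.

4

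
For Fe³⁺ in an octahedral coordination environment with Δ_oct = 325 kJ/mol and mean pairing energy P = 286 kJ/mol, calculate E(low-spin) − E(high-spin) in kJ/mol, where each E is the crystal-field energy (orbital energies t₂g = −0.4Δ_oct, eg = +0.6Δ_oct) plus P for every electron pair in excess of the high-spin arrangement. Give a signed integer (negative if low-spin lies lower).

-78

Fe is in group 8, so Fe³⁺ is d⁵ (8 − 3 = 5).
High-spin: t₂g³ eg², CFSE = 0.0Δ_oct = 0 kJ/mol.
Low-spin t₂g⁵ eg⁰ gives -2.0Δ_oct = -650 kJ/mol, but forming 2 extra pairs costs 2P = 572 kJ/mol, so E(LS) = -650 + 572 = -78 kJ/mol.
E(LS) − E(HS) = -78 − (0) = -78 kJ/mol.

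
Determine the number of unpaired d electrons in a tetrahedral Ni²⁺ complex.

2

Ni sits in group 10; removing 2 electrons leaves Ni²⁺ with 10 − 2 = 8 d electrons.
Tetrahedral fields are weak (Δₜ ≈ 4/9 Δₒ), so electrons fill high-spin.
Configuration: e⁴ t₂⁴, giving 2 unpaired electrons.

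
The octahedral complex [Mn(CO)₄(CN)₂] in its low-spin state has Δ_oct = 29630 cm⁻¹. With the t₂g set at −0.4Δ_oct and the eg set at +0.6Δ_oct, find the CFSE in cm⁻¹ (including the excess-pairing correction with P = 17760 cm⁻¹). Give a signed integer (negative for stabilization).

-23740

Ligand charges: 4×(+0) from CO and 2×(-1) from CN⁻ sum to -2; with overall charge +0, Mn is +2.
Group 7 minus oxidation state +2 gives a d⁵ configuration for Mn²⁺.
Electron filling gives t₂g⁵ eg⁰.
CFSE(orbital) = 5×(-0.4Δ_oct) + 0×(0.6Δ_oct) = -2.0Δ_oct; with Δ_oct = 29630 cm⁻¹ that is -59260 cm⁻¹.
Relative to high-spin t₂g³ eg² (0 paired), the low-spin configuration has 2 additional pairs, contributing +2 × 17760 = +35520 cm⁻¹.
Combining: -59260 + 35520 = -23740 cm⁻¹.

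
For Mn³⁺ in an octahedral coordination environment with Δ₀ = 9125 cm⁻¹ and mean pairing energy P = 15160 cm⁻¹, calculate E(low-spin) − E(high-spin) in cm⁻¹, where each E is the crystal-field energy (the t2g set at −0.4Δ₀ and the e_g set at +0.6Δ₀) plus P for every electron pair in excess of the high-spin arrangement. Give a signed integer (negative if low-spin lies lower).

6035

Mn sits in group 7; removing 3 electrons leaves Mn³⁺ with 7 − 3 = 4 d electrons.
High-spin: t2g^3 e_g^1, CFSE = -0.6Δ₀ = -5475 cm⁻¹.
For low-spin the configuration is t2g^4 e_g^0: orbital energy -1.6 × 9125 = -14600 cm⁻¹, and 1 additional pair relative to high-spin adds 15160 cm⁻¹, giving 560 cm⁻¹.
The difference is 560 − (-5475) = 6035 cm⁻¹, so high-spin lies lower.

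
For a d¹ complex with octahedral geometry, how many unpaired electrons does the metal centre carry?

1

For octahedral d¹ the high- and low-spin configurations coincide.
Configuration: t₂g¹ eg⁰, giving 1 unpaired electron.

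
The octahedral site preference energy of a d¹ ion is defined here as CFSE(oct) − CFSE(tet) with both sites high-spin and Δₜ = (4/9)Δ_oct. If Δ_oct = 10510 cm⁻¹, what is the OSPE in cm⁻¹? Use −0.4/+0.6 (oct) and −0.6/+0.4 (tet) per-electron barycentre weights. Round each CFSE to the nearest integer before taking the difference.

-1401

Octahedral (high-spin): t2g^1 e_g^0, CFSE = 1(−0.4) + 0(+0.6) = -0.4Δ_oct = -0.4 × 10510 = -4204 cm⁻¹.
In a tetrahedral site the filling is e^1 t2^0: CFSE(tet) = -0.6Δₜ = -0.6 × (4/9)(10510) = -2803 cm⁻¹.
OSPE = -4204 − (-2803) = -1401 cm⁻¹.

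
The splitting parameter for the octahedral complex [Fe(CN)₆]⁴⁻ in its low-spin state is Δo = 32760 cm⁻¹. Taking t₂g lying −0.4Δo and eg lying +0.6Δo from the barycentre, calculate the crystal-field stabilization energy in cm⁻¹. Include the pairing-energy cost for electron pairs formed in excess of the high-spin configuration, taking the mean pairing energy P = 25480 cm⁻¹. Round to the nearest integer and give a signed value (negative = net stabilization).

Each CN⁻ contributes -1; 6 × (-1) = -6. With overall charge -4, Fe is in the +2 oxidation state.
Fe is in group 8, so Fe²⁺ is d⁶ (8 − 2 = 6).
Configuration: t₂g⁶ eg⁰.
Orbital CFSE = 6(-0.4) + 0(0.6) = -2.4Δo = -2.4 × 32760 = -78624 cm⁻¹.
Pairing penalty: 3 pairs vs 1 in the high-spin reference → 2 extra × P = 50960 cm⁻¹.
Combining: -78624 + 50960 = -27664 cm⁻¹.

-27664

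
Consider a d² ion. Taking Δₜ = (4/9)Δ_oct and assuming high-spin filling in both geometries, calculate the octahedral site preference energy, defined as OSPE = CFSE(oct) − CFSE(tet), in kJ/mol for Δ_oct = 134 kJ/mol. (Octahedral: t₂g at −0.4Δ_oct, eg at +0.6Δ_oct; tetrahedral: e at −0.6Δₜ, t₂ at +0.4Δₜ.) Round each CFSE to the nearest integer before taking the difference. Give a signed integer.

-36

Octahedral high-spin t₂g² eg⁰: CFSE = -0.8 × 134 = -107 kJ/mol.
In a tetrahedral site the filling is e² t₂⁰: CFSE(tet) = -1.2Δₜ = -1.2 × (4/9)(134) = -71 kJ/mol.
OSPE = CFSE(oct) − CFSE(tet) = -107 − (-71) = -36 kJ/mol.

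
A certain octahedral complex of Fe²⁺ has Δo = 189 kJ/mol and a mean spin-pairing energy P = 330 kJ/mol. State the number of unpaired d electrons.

4

Fe sits in group 8; removing 2 electrons leaves Fe²⁺ with 8 − 2 = 6 d electrons.
Δo < P, so pairing is avoided: the ground state is high-spin.
Filling d⁶ accordingly: t₂g⁴ eg².
Unpaired electrons: 4.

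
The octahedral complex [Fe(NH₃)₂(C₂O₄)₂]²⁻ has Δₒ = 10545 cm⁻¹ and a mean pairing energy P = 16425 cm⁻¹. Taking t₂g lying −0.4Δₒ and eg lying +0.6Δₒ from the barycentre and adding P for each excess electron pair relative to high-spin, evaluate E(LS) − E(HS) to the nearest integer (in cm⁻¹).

11760

Ligand charges: 2×(+0) from NH₃ and 2×(-2) from C₂O₄²⁻ sum to -4; with overall charge -2, Fe is +2.
Fe sits in group 8; removing 2 electrons leaves Fe²⁺ with 8 − 2 = 6 d electrons.
High-spin d⁶ fills as t₂g⁴ eg² with CFSE 4(−0.4) + 2(+0.6) = -0.4Δₒ = -4218 cm⁻¹.
Low-spin t₂g⁶ eg⁰ gives -2.4Δₒ = -25308 cm⁻¹, but forming 2 extra pairs costs 2P = 32850 cm⁻¹, so E(LS) = -25308 + 32850 = 7542 cm⁻¹.
Thus E(LS) − E(HS) = 11760 cm⁻¹.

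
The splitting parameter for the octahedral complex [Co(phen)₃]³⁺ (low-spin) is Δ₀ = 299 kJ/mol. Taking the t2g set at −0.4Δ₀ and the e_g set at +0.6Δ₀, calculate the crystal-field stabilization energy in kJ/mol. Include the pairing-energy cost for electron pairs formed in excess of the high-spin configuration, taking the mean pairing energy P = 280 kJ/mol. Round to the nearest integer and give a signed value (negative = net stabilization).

-158

phen is neutral, so the +3 overall charge sits on Co: oxidation state +3.
Co is in group 9, so Co³⁺ is d⁶ (9 − 3 = 6).
Configuration: t2g^6 e_g^0.
Orbital CFSE = 6(-0.4) + 0(0.6) = -2.4Δ₀ = -2.4 × 299 = -718 kJ/mol.
Pairing penalty: 3 pairs vs 1 in the high-spin reference → 2 extra × P = 560 kJ/mol.
Combining: -718 + 560 = -158 kJ/mol.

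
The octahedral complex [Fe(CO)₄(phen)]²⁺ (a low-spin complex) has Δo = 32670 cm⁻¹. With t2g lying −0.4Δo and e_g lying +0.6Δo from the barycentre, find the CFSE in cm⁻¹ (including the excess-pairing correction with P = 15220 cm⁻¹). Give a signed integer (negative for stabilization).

-47968

Ligand charges: 4×(+0) from CO and 1×(+0) from phen sum to +0; with overall charge +2, Fe is +2.
Fe²⁺: group 8, so d-count = 8 − 2 = 6.
The d⁶ electrons fill as t2g^6 e_g^0.
Orbital CFSE = 6(-0.4) + 0(0.6) = -2.4Δo = -2.4 × 32670 = -78408 cm⁻¹.
Pairing penalty: 3 pairs vs 1 in the high-spin reference → 2 extra × P = 30440 cm⁻¹.
Net CFSE = -78408 + 30440 = -47968 cm⁻¹.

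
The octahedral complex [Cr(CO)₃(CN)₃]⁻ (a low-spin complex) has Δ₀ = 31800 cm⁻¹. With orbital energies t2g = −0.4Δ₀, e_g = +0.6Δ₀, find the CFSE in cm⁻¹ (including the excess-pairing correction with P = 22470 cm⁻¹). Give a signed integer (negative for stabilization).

Ligand charges: 3×(+0) from CO and 3×(-1) from CN⁻ sum to -3; with overall charge -1, Cr is +2.
Cr sits in group 6; removing 2 electrons leaves Cr²⁺ with 6 − 2 = 4 d electrons.
Electron filling gives t2g^4 e_g^0.
Orbital CFSE = 4(-0.4) + 0(0.6) = -1.6Δ₀ = -1.6 × 31800 = -50880 cm⁻¹.
Relative to high-spin t2g^3 e_g^1 (0 paired), the low-spin configuration has 1 additional pair, contributing +1 × 22470 = +22470 cm⁻¹.
Net CFSE = -50880 + 22470 = -28410 cm⁻¹.

-28410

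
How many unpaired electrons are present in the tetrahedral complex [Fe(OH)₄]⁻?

5

Each OH⁻ contributes -1; 4 × (-1) = -4. With overall charge -1, Fe is in the +3 oxidation state.
Fe³⁺: group 8, so d-count = 8 − 3 = 5.
Tetrahedral fields are weak (Δₜ ≈ 4/9 Δₒ), so electrons fill high-spin.
Configuration: e^2 t2^3, giving 5 unpaired electrons.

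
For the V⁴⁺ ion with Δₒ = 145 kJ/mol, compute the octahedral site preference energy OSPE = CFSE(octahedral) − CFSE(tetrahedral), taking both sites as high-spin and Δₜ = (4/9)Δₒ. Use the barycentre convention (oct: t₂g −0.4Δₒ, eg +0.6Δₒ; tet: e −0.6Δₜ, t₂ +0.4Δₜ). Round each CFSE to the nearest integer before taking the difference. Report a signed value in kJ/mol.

V⁴⁺: group 5, so d-count = 5 − 4 = 1.
Octahedral high-spin t₂g¹ eg⁰: CFSE = -0.4 × 145 = -58 kJ/mol.
Tetrahedral e¹ t₂⁰ gives -0.6Δₜ = -0.6 × (4/9) × 145 = -39 kJ/mol.
Subtracting, OSPE = -58 − (-39) = -19 kJ/mol.

-19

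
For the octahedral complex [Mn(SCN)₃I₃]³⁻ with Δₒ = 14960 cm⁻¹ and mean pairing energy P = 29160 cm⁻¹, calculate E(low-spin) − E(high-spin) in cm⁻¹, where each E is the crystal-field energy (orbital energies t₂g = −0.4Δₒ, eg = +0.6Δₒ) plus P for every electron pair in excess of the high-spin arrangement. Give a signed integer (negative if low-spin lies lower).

14200

Ligand charges: 3×(-1) from SCN⁻ and 3×(-1) from I⁻ sum to -6; with overall charge -3, Mn is +3.
Mn is in group 7, so Mn³⁺ is d⁴ (7 − 3 = 4).
High-spin: t₂g³ eg¹, CFSE = -0.6Δₒ = -8976 cm⁻¹.
Low-spin: t₂g⁴ eg⁰, orbital CFSE = -1.6Δₒ = -23936 cm⁻¹; plus 1 excess pair × P = +29160 cm⁻¹; total 5224 cm⁻¹.
E(LS) − E(HS) = 5224 − (-8976) = 14200 cm⁻¹.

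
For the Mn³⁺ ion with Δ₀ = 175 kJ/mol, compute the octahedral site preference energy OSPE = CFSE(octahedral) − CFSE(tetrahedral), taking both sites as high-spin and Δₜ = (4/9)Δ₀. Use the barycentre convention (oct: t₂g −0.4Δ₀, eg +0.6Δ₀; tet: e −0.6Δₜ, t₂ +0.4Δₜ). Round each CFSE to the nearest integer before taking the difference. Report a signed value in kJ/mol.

-74

Mn sits in group 7; removing 3 electrons leaves Mn³⁺ with 7 − 3 = 4 d electrons.
In an octahedral site d⁴ (HS) is t2g^3 e_g^1, giving CFSE(oct) = -0.6Δ₀ = -105 kJ/mol.
In a tetrahedral site the filling is e^2 t2^2: CFSE(tet) = -0.4Δₜ = -0.4 × (4/9)(175) = -31 kJ/mol.
Subtracting, OSPE = -105 − (-31) = -74 kJ/mol.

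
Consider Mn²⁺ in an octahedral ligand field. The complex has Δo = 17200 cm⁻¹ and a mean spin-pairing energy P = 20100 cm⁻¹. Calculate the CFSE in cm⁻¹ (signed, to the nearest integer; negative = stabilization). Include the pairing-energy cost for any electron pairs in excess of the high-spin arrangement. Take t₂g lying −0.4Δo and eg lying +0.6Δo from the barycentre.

0

Mn is in group 7, so Mn²⁺ is d⁵ (7 − 2 = 5).
Since Δo = 17200 cm⁻¹ < P = 20100 cm⁻¹, the complex adopts the high-spin configuration.
Filling d⁵ accordingly: t₂g³ eg².
Orbital CFSE = 0.0Δo = 0.0 × 17200 = 0 cm⁻¹.
High-spin has no excess pairs, so no pairing correction applies.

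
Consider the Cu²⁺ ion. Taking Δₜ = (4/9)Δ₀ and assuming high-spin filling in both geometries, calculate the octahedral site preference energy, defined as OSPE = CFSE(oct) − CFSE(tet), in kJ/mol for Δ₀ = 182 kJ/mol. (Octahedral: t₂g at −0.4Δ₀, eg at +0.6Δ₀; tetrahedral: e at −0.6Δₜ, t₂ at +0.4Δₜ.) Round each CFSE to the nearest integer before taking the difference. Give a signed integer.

-77

Group 11 minus oxidation state +2 gives a d⁹ configuration for Cu²⁺.
In an octahedral site d⁹ (HS) is t2g^6 e_g^3, giving CFSE(oct) = -0.6Δ₀ = -109 kJ/mol.
In a tetrahedral site the filling is e^4 t2^5: CFSE(tet) = -0.4Δₜ = -0.4 × (4/9)(182) = -32 kJ/mol.
OSPE = CFSE(oct) − CFSE(tet) = -109 − (-32) = -77 kJ/mol.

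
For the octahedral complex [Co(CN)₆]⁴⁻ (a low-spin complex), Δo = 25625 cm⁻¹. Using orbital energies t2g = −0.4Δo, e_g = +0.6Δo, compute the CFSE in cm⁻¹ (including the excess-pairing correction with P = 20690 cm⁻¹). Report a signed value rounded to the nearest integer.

-25435

Each CN⁻ contributes -1; 6 × (-1) = -6. With overall charge -4, Co is in the +2 oxidation state.
Co sits in group 9; removing 2 electrons leaves Co²⁺ with 9 − 2 = 7 d electrons.
Electron filling gives t2g^6 e_g^1.
The orbital stabilization is -1.8Δo = -1.8 × 25625 = -46125 cm⁻¹.
Pairing penalty: 3 pairs vs 2 in the high-spin reference → 1 extra × P = 20690 cm⁻¹.
Overall CFSE = -46125 + 20690 = -25435 cm⁻¹.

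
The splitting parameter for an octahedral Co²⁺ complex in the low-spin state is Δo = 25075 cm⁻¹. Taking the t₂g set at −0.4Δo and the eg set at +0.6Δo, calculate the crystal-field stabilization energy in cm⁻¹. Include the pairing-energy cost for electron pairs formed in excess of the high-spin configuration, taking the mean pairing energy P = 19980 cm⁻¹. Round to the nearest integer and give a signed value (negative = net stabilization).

Co sits in group 9; removing 2 electrons leaves Co²⁺ with 9 − 2 = 7 d electrons.
The d⁷ electrons fill as t₂g⁶ eg¹.
The orbital stabilization is -1.8Δo = -1.8 × 25075 = -45135 cm⁻¹.
High-spin d⁷ would be t₂g⁵ eg² with 2 pairs; low-spin has 3, so 1 excess pair costs +1P = +19980 cm⁻¹.
Net CFSE = -45135 + 19980 = -25155 cm⁻¹.

-25155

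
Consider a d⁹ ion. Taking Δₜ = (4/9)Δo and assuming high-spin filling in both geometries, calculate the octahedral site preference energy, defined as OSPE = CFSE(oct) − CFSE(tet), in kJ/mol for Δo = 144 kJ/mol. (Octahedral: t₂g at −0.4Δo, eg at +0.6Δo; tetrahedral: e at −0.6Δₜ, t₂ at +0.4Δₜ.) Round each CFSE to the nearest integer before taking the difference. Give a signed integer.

In an octahedral site d⁹ (HS) is t2g^6 e_g^3, giving CFSE(oct) = -0.6Δo = -86 kJ/mol.
Tetrahedral: e^4 t2^5, CFSE = 4(−0.6) + 5(+0.4) = -0.4Δₜ = -0.4 × (4/9) × 144 = -26 kJ/mol.
Subtracting, OSPE = -86 − (-26) = -60 kJ/mol.

-60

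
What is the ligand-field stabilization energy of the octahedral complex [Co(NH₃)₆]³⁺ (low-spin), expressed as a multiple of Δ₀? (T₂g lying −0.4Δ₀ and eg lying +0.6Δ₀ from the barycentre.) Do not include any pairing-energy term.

NH₃ is neutral, so the +3 overall charge sits on Co: oxidation state +3.
Co sits in group 9; removing 3 electrons leaves Co³⁺ with 9 − 3 = 6 d electrons.
Configuration: t₂g⁶ eg⁰.
CFSE = 6(-0.4Δ₀) + 0(0.6Δ₀) = -2.4Δ₀ + 0.0Δ₀ = -2.4Δ₀.

-2.4 Δ₀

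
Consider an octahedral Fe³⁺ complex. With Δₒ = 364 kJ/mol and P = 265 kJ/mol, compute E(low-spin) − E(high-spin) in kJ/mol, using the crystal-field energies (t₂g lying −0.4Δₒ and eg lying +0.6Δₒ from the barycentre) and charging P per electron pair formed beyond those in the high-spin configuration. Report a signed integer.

-198

Fe sits in group 8; removing 3 electrons leaves Fe³⁺ with 8 − 3 = 5 d electrons.
In the high-spin limit (t₂g³ eg²) the orbital term is 0.0Δₒ = 0 kJ/mol, with no excess pairing.
Low-spin t₂g⁵ eg⁰ gives -2.0Δₒ = -728 kJ/mol, but forming 2 extra pairs costs 2P = 530 kJ/mol, so E(LS) = -728 + 530 = -198 kJ/mol.
Thus E(LS) − E(HS) = -198 kJ/mol.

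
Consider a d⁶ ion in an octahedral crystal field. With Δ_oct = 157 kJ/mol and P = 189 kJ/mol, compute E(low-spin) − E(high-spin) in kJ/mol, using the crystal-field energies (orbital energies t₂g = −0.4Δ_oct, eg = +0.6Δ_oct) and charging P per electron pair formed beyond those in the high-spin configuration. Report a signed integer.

64

In the high-spin limit (t₂g⁴ eg²) the orbital term is -0.4Δ_oct = -63 kJ/mol, with no excess pairing.
For low-spin the configuration is t₂g⁶ eg⁰: orbital energy -2.4 × 157 = -377 kJ/mol, and 2 additional pairs relative to high-spin add 378 kJ/mol, giving 1 kJ/mol.
E(LS) − E(HS) = 1 − (-63) = 64 kJ/mol.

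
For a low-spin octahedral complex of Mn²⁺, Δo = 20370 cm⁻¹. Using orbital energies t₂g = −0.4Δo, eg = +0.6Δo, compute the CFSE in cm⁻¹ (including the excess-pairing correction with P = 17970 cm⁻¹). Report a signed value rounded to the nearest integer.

-4800

Group 7 minus oxidation state +2 gives a d⁵ configuration for Mn²⁺.
The d⁵ electrons fill as t₂g⁵ eg⁰.
The orbital stabilization is -2.0Δo = -2.0 × 20370 = -40740 cm⁻¹.
Relative to high-spin t₂g³ eg² (0 paired), the low-spin configuration has 2 additional pairs, contributing +2 × 17970 = +35940 cm⁻¹.
Net CFSE = -40740 + 35940 = -4800 cm⁻¹.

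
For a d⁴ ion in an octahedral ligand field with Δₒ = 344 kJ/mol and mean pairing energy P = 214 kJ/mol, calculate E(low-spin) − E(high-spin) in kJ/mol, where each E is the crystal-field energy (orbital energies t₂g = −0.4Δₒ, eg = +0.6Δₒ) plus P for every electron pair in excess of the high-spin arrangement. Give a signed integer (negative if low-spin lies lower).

-130

In the high-spin limit (t₂g³ eg¹) the orbital term is -0.6Δₒ = -206 kJ/mol, with no excess pairing.
Low-spin: t₂g⁴ eg⁰, orbital CFSE = -1.6Δₒ = -550 kJ/mol; plus 1 excess pair × P = +214 kJ/mol; total -336 kJ/mol.
E(LS) − E(HS) = -336 − (-206) = -130 kJ/mol.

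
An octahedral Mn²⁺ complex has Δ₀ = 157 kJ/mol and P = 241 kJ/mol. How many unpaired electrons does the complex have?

Mn is in group 7, so Mn²⁺ is d⁵ (7 − 2 = 5).
Here Δ₀ < P (157 < 241), so the high-spin state is favoured.
Filling d⁵ accordingly: t₂g³ eg².
Unpaired electrons: 5.

5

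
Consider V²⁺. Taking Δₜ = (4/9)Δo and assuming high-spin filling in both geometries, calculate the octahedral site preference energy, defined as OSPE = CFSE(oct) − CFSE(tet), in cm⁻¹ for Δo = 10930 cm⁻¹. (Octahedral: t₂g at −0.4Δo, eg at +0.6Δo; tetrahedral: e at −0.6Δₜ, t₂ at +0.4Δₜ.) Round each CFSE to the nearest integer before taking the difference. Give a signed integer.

-9230

Group 5 minus oxidation state +2 gives a d³ configuration for V²⁺.
In an octahedral site d³ (HS) is t2g^3 e_g^0, giving CFSE(oct) = -1.2Δo = -13116 cm⁻¹.
In a tetrahedral site the filling is e^2 t2^1: CFSE(tet) = -0.8Δₜ = -0.8 × (4/9)(10930) = -3886 cm⁻¹.
OSPE = CFSE(oct) − CFSE(tet) = -13116 − (-3886) = -9230 cm⁻¹.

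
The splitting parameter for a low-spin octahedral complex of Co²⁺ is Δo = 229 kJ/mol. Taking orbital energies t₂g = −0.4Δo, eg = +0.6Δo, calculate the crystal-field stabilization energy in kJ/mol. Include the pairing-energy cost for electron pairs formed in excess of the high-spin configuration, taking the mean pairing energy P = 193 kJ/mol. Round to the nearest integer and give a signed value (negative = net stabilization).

Co sits in group 9; removing 2 electrons leaves Co²⁺ with 9 − 2 = 7 d electrons.
Configuration: t₂g⁶ eg¹.
CFSE(orbital) = 6×(-0.4Δo) + 1×(0.6Δo) = -1.8Δo; with Δo = 229 kJ/mol that is -412 kJ/mol.
Pairing penalty: 3 pairs vs 2 in the high-spin reference → 1 extra × P = 193 kJ/mol.
Overall CFSE = -412 + 193 = -219 kJ/mol.

-219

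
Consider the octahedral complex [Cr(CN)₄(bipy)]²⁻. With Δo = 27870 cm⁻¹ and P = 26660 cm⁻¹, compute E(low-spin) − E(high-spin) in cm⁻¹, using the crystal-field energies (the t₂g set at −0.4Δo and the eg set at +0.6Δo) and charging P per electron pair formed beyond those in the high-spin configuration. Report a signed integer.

Ligand charges: 4×(-1) from CN⁻ and 1×(+0) from bipy sum to -4; with overall charge -2, Cr is +2.
Cr is in group 6, so Cr²⁺ is d⁴ (6 − 2 = 4).
High-spin d⁴ fills as t₂g³ eg¹ with CFSE 3(−0.4) + 1(+0.6) = -0.6Δo = -16722 cm⁻¹.
Low-spin: t₂g⁴ eg⁰, orbital CFSE = -1.6Δo = -44592 cm⁻¹; plus 1 excess pair × P = +26660 cm⁻¹; total -17932 cm⁻¹.
Thus E(LS) − E(HS) = -1210 cm⁻¹.

-1210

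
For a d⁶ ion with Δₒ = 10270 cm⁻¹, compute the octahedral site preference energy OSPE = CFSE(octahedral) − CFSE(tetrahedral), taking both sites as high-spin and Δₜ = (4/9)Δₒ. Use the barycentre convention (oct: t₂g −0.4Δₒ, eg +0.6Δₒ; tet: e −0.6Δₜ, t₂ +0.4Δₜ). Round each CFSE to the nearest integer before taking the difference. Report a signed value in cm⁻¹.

-1369

Octahedral high-spin t₂g⁴ eg²: CFSE = -0.4 × 10270 = -4108 cm⁻¹.
In a tetrahedral site the filling is e³ t₂³: CFSE(tet) = -0.6Δₜ = -0.6 × (4/9)(10270) = -2739 cm⁻¹.
OSPE = CFSE(oct) − CFSE(tet) = -4108 − (-2739) = -1369 cm⁻¹.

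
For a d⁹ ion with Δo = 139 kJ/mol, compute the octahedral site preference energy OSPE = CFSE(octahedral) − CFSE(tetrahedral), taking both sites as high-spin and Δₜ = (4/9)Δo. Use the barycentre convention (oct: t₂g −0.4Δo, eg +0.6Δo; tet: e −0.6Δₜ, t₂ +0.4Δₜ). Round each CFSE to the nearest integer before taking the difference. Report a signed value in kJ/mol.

In an octahedral site d⁹ (HS) is t2g^6 e_g^3, giving CFSE(oct) = -0.6Δo = -83 kJ/mol.
Tetrahedral e^4 t2^5 gives -0.4Δₜ = -0.4 × (4/9) × 139 = -25 kJ/mol.
Subtracting, OSPE = -83 − (-25) = -58 kJ/mol.

-58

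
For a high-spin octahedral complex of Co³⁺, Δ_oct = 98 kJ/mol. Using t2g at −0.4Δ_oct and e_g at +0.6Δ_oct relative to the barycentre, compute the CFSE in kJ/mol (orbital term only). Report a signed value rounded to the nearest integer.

Co is in group 9, so Co³⁺ is d⁶ (9 − 3 = 6).
The d⁶ electrons fill as t2g^4 e_g^2.
CFSE(orbital) = 4×(-0.4Δ_oct) + 2×(0.6Δ_oct) = -0.4Δ_oct; with Δ_oct = 98 kJ/mol that is -39 kJ/mol.

-39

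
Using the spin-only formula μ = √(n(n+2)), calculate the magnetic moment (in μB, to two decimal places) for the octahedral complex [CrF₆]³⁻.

Each F⁻ contributes -1; 6 × (-1) = -6. With overall charge -3, Cr is in the +3 oxidation state.
Cr sits in group 6; removing 3 electrons leaves Cr³⁺ with 6 − 3 = 3 d electrons.
Configuration: t₂g³ eg⁰ → 3 unpaired electrons.
μ(spin-only) = √[3(3+2)] = √15 ≈ 3.87 μB.

3.87 μB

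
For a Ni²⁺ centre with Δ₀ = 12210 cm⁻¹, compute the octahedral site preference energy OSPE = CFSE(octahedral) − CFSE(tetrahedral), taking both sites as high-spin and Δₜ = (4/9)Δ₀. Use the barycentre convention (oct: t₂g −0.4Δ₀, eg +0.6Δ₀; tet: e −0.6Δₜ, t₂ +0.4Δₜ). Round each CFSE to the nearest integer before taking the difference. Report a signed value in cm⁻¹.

-10311

Ni²⁺: group 10, so d-count = 10 − 2 = 8.
Octahedral high-spin t₂g⁶ eg²: CFSE = -1.2 × 12210 = -14652 cm⁻¹.
Tetrahedral: e⁴ t₂⁴, CFSE = 4(−0.6) + 4(+0.4) = -0.8Δₜ = -0.8 × (4/9) × 12210 = -4341 cm⁻¹.
Subtracting, OSPE = -14652 − (-4341) = -10311 cm⁻¹.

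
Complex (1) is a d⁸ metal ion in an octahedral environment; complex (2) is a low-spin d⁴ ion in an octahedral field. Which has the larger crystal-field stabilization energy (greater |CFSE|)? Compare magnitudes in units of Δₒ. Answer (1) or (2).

(2)

(1): t₂g⁶ eg², CFSE = -1.2Δₒ.
(2): t₂g⁴ eg⁰, CFSE = -1.6Δₒ.
So (2) has the larger |CFSE|.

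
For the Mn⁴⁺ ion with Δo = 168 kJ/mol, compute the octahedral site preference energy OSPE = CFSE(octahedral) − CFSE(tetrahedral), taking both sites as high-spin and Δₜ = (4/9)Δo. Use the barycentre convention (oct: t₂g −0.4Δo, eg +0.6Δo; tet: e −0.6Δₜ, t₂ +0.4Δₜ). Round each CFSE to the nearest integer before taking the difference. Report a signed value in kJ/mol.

-142

Mn sits in group 7; removing 4 electrons leaves Mn⁴⁺ with 7 − 4 = 3 d electrons.
Octahedral (high-spin): t2g^3 e_g^0, CFSE = 3(−0.4) + 0(+0.6) = -1.2Δo = -1.2 × 168 = -202 kJ/mol.
In a tetrahedral site the filling is e^2 t2^1: CFSE(tet) = -0.8Δₜ = -0.8 × (4/9)(168) = -60 kJ/mol.
OSPE = -202 − (-60) = -142 kJ/mol.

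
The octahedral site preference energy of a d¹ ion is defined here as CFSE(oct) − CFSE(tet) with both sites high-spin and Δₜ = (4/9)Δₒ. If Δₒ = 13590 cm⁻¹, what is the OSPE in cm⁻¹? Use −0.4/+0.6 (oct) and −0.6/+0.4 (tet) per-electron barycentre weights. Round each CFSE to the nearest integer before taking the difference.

-1812

In an octahedral site d¹ (HS) is t2g^1 e_g^0, giving CFSE(oct) = -0.4Δₒ = -5436 cm⁻¹.
Tetrahedral: e^1 t2^0, CFSE = 1(−0.6) + 0(+0.4) = -0.6Δₜ = -0.6 × (4/9) × 13590 = -3624 cm⁻¹.
OSPE = -5436 − (-3624) = -1812 cm⁻¹.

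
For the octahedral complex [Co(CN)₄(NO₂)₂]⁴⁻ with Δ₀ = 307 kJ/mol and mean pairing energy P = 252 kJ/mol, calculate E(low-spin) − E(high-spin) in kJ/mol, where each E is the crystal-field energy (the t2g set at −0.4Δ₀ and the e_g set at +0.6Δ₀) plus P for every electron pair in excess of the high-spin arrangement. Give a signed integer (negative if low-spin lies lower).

-55

Ligand charges: 4×(-1) from CN⁻ and 2×(-1) from NO₂⁻ sum to -6; with overall charge -4, Co is +2.
Group 9 minus oxidation state +2 gives a d⁷ configuration for Co²⁺.
High-spin d⁷ fills as t2g^5 e_g^2 with CFSE 5(−0.4) + 2(+0.6) = -0.8Δ₀ = -246 kJ/mol.
Low-spin t2g^6 e_g^1 gives -1.8Δ₀ = -553 kJ/mol, but forming 1 extra pair costs 1P = 252 kJ/mol, so E(LS) = -553 + 252 = -301 kJ/mol.
The difference is -301 − (-246) = -55 kJ/mol, so low-spin lies lower.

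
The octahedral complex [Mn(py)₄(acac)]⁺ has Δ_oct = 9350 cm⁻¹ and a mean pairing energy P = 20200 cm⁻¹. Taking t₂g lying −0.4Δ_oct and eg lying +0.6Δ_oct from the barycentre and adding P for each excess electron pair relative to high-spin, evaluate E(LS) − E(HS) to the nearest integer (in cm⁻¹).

Ligand charges: 4×(+0) from py and 1×(-1) from acac⁻ sum to -1; with overall charge +1, Mn is +2.
Group 7 minus oxidation state +2 gives a d⁵ configuration for Mn²⁺.
High-spin: t₂g³ eg², CFSE = 0.0Δ_oct = 0 cm⁻¹.
Low-spin: t₂g⁵ eg⁰, orbital CFSE = -2.0Δ_oct = -18700 cm⁻¹; plus 2 excess pairs × P = +40400 cm⁻¹; total 21700 cm⁻¹.
Thus E(LS) − E(HS) = 21700 cm⁻¹.

21700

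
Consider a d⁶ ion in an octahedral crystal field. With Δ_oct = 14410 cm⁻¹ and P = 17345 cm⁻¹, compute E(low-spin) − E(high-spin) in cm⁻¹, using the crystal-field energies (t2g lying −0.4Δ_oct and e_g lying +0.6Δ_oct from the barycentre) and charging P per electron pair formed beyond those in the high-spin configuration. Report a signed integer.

In the high-spin limit (t2g^4 e_g^2) the orbital term is -0.4Δ_oct = -5764 cm⁻¹, with no excess pairing.
Low-spin: t2g^6 e_g^0, orbital CFSE = -2.4Δ_oct = -34584 cm⁻¹; plus 2 excess pairs × P = +34690 cm⁻¹; total 106 cm⁻¹.
Thus E(LS) − E(HS) = 5870 cm⁻¹.

5870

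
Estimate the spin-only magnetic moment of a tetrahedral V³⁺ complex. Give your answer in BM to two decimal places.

V³⁺: group 5, so d-count = 5 − 3 = 2.
With tetrahedral geometry the complex is necessarily high-spin.
Configuration: e^2 t2^0 → 2 unpaired electrons.
μ(spin-only) = √[2(2+2)] = √8 ≈ 2.83 BM.

2.83 BM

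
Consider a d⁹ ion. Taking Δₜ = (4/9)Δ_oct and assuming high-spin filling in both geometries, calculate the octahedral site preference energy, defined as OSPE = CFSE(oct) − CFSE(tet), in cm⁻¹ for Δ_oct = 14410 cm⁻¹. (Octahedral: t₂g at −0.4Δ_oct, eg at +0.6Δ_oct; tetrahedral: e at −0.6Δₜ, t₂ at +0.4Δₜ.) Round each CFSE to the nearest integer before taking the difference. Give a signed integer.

-6084

Octahedral (high-spin): t2g^6 e_g^3, CFSE = 6(−0.4) + 3(+0.6) = -0.6Δ_oct = -0.6 × 14410 = -8646 cm⁻¹.
Tetrahedral e^4 t2^5 gives -0.4Δₜ = -0.4 × (4/9) × 14410 = -2562 cm⁻¹.
Subtracting, OSPE = -8646 − (-2562) = -6084 cm⁻¹.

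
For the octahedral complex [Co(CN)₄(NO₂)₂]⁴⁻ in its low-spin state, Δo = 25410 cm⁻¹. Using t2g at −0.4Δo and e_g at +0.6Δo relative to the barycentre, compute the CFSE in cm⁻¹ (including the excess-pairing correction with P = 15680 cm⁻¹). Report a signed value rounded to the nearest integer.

Ligand charges: 4×(-1) from CN⁻ and 2×(-1) from NO₂⁻ sum to -6; with overall charge -4, Co is +2.
Co²⁺: group 9, so d-count = 9 − 2 = 7.
Configuration: t2g^6 e_g^1.
Orbital CFSE = 6(-0.4) + 1(0.6) = -1.8Δo = -1.8 × 25410 = -45738 cm⁻¹.
Pairing penalty: 3 pairs vs 2 in the high-spin reference → 1 extra × P = 15680 cm⁻¹.
Net CFSE = -45738 + 15680 = -30058 cm⁻¹.

-30058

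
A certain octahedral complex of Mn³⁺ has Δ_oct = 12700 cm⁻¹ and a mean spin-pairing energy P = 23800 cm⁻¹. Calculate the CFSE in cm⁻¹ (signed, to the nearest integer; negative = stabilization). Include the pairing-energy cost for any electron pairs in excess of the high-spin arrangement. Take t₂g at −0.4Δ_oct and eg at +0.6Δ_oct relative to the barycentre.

Mn sits in group 7; removing 3 electrons leaves Mn³⁺ with 7 − 3 = 4 d electrons.
Since Δ_oct = 12700 cm⁻¹ < P = 23800 cm⁻¹, the complex adopts the high-spin configuration.
That gives t₂g³ eg¹.
Orbital CFSE = -0.6Δ_oct = -0.6 × 12700 = -7620 cm⁻¹.
High-spin has no excess pairs, so no pairing correction applies.

-7620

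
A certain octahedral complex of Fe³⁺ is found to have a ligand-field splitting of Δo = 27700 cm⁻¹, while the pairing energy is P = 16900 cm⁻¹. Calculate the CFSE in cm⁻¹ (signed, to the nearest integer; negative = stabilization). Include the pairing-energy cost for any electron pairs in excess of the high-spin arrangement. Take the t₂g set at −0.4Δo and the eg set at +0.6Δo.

Group 8 minus oxidation state +3 gives a d⁵ configuration for Fe³⁺.
Since Δo = 27700 cm⁻¹ > P = 16900 cm⁻¹, the complex adopts the low-spin configuration.
Configuration: t₂g⁵ eg⁰.
Orbital CFSE = -2.0Δo = -2.0 × 27700 = -55400 cm⁻¹.
Excess pairs vs high-spin: 2 − 0 = 2; pairing cost = +33800 cm⁻¹.
Net CFSE = -55400 + 33800 = -21600 cm⁻¹.

-21600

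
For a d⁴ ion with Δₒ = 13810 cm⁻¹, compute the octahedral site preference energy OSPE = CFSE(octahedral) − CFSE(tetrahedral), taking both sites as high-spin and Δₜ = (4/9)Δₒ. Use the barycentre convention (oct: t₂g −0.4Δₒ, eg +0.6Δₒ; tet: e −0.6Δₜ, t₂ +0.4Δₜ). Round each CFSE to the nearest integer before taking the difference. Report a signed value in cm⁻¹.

Octahedral high-spin t₂g³ eg¹: CFSE = -0.6 × 13810 = -8286 cm⁻¹.
In a tetrahedral site the filling is e² t₂²: CFSE(tet) = -0.4Δₜ = -0.4 × (4/9)(13810) = -2455 cm⁻¹.
Subtracting, OSPE = -8286 − (-2455) = -5831 cm⁻¹.

-5831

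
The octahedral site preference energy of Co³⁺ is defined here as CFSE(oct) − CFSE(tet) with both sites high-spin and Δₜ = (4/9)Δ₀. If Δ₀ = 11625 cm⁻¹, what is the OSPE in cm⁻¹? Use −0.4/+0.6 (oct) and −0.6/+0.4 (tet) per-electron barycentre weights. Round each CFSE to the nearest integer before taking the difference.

-1550

Co sits in group 9; removing 3 electrons leaves Co³⁺ with 9 − 3 = 6 d electrons.
In an octahedral site d⁶ (HS) is t2g^4 e_g^2, giving CFSE(oct) = -0.4Δ₀ = -4650 cm⁻¹.
In a tetrahedral site the filling is e^3 t2^3: CFSE(tet) = -0.6Δₜ = -0.6 × (4/9)(11625) = -3100 cm⁻¹.
Subtracting, OSPE = -4650 − (-3100) = -1550 cm⁻¹.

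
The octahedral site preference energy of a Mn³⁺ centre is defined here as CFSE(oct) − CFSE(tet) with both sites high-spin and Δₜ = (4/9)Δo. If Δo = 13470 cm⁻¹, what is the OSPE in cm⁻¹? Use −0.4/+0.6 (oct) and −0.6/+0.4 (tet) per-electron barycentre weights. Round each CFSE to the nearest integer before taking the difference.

Mn sits in group 7; removing 3 electrons leaves Mn³⁺ with 7 − 3 = 4 d electrons.
In an octahedral site d⁴ (HS) is t2g^3 e_g^1, giving CFSE(oct) = -0.6Δo = -8082 cm⁻¹.
Tetrahedral: e^2 t2^2, CFSE = 2(−0.6) + 2(+0.4) = -0.4Δₜ = -0.4 × (4/9) × 13470 = -2395 cm⁻¹.
Subtracting, OSPE = -8082 − (-2395) = -5687 cm⁻¹.

-5687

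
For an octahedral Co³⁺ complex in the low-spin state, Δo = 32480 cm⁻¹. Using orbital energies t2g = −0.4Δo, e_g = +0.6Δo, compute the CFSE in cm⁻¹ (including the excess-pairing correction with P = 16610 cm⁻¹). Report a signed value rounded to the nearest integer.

Co sits in group 9; removing 3 electrons leaves Co³⁺ with 9 − 3 = 6 d electrons.
Configuration: t2g^6 e_g^0.
The orbital stabilization is -2.4Δo = -2.4 × 32480 = -77952 cm⁻¹.
Pairing penalty: 3 pairs vs 1 in the high-spin reference → 2 extra × P = 33220 cm⁻¹.
Combining: -77952 + 33220 = -44732 cm⁻¹.

-44732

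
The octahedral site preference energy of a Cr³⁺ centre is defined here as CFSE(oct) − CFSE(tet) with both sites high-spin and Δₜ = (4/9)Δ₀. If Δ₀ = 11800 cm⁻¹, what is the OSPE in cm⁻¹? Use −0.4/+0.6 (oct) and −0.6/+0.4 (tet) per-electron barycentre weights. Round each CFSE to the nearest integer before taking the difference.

-9964

Cr sits in group 6; removing 3 electrons leaves Cr³⁺ with 6 − 3 = 3 d electrons.
Octahedral high-spin t2g^3 e_g^0: CFSE = -1.2 × 11800 = -14160 cm⁻¹.
Tetrahedral e^2 t2^1 gives -0.8Δₜ = -0.8 × (4/9) × 11800 = -4196 cm⁻¹.
OSPE = -14160 − (-4196) = -9964 cm⁻¹.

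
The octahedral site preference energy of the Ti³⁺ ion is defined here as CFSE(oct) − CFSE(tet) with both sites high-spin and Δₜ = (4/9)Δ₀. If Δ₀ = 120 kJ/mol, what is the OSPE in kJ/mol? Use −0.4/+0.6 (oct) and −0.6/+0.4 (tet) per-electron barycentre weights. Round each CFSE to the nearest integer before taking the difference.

Ti sits in group 4; removing 3 electrons leaves Ti³⁺ with 4 − 3 = 1 d electrons.
In an octahedral site d¹ (HS) is t₂g¹ eg⁰, giving CFSE(oct) = -0.4Δ₀ = -48 kJ/mol.
Tetrahedral e¹ t₂⁰ gives -0.6Δₜ = -0.6 × (4/9) × 120 = -32 kJ/mol.
Subtracting, OSPE = -48 − (-32) = -16 kJ/mol.

-16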